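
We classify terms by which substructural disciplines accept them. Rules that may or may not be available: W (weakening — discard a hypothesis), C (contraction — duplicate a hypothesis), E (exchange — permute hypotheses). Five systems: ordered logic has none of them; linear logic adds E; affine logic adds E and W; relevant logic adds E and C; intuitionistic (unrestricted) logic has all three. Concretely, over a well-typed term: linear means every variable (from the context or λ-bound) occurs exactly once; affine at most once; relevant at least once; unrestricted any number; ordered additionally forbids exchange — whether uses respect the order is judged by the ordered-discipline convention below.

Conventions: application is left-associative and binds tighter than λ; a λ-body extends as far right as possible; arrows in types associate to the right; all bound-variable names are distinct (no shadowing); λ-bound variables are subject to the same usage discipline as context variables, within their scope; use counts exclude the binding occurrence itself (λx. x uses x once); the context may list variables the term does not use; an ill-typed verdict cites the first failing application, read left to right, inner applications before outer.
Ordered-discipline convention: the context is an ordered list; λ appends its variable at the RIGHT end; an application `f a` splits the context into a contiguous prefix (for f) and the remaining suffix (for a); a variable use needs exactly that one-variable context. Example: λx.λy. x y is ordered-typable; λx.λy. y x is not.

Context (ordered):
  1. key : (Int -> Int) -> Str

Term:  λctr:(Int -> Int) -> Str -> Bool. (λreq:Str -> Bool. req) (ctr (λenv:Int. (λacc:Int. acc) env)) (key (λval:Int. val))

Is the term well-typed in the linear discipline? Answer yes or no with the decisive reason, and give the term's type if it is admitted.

yes — key, ctr, req, env, acc, val: one use apiece; term : ((Int -> Int) -> Str -> Bool) -> Bool
counts: key: 1; ctr (λ-bound): 1; req (λ-bound): 1; env (λ-bound): 1; acc (λ-bound): 1; val (λ-bound): 1
order of uses: req, ctr, acc, env, key, val
typing: the term checks, with type ((Int -> Int) -> Str -> Bool) -> Bool
per-discipline verdicts: ordered ✗ | linear ✓ | affine ✓ | relevant ✓ | unrestricted ✓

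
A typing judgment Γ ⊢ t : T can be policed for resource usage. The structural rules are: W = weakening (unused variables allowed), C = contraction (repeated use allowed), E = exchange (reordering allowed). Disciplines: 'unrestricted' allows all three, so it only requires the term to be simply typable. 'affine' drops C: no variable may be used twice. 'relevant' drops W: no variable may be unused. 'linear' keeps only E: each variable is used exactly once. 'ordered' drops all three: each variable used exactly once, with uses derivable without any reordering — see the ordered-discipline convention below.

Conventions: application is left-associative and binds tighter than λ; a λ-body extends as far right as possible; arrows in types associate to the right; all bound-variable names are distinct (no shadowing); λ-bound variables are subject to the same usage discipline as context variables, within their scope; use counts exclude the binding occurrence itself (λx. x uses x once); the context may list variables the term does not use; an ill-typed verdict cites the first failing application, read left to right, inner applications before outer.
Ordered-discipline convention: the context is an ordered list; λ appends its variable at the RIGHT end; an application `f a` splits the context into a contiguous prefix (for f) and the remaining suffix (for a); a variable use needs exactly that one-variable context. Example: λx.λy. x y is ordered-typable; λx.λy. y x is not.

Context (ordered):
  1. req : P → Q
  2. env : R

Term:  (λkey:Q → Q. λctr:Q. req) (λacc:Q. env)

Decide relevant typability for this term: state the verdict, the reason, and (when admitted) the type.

no — a type mismatch blocks all five
use counts: req=1, env=1, key (λ-bound)=0, ctr (λ-bound)=0, acc (λ-bound)=0
uses in reading order: req, env
typing: ill-typed: argument of type Q → R where Q → Q is required
all disciplines: ordered ✗ | linear ✗ | affine ✗ | relevant ✗ | unrestricted ✗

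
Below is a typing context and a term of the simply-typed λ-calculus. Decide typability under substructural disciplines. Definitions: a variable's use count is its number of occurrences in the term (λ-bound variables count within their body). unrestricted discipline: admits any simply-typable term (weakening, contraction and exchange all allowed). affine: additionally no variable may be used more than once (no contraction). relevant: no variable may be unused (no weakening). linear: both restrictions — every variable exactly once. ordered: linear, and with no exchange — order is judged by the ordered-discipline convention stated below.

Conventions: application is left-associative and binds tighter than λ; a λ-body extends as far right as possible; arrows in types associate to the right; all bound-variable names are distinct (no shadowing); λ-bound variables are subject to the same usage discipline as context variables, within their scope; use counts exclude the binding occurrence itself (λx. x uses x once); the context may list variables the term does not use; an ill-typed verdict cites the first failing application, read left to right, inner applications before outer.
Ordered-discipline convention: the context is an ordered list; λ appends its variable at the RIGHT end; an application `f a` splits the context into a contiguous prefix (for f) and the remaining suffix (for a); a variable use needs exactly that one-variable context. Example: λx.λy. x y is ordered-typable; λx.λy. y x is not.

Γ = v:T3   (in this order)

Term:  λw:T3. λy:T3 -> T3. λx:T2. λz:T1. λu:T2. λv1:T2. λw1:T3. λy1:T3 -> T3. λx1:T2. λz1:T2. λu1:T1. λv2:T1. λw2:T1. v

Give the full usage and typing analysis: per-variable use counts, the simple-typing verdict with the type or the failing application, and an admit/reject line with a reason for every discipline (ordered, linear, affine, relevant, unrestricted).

counts: v ×1, w (bound) ×0, y (bound) ×0, x (bound) ×0, z (bound) ×0, u (bound) ×0, v1 (bound) ×0, w1 (bound) ×0, y1 (bound) ×0, x1 (bound) ×0, z1 (bound) ×0, u1 (bound) ×0, v2 (bound) ×0, w2 (bound) ×0
uses in reading order: v
typing: well-typed at T3 -> (T3 -> T3) -> T2 -> T1 -> T2 -> T2 -> T3 -> (T3 -> T3) -> T2 -> T2 -> T1 -> T1 -> T1 -> T3
ordered: ✗, unused: w, y, x, z, u, v1, w1, y1, x1, z1, u1, v2, w2 — weakening required
linear: ✗, unused: w, y, x, z, u, v1, w1, y1, x1, z1, u1, v2, w2 — weakening required
affine: ✓, none of v, w, y, x, z, u, v1, w1, y1, x1, z1, u1, v2, w2 used more than once
relevant: ✗, unused: w, y, x, z, u, v1, w1, y1, x1, z1, u1, v2, w2 — weakening required
unrestricted: ✓, well-typed at T3 -> (T3 -> T3) -> T2 -> T1 -> T2 -> T2 -> T3 -> (T3 -> T3) -> T2 -> T2 -> T1 -> T1 -> T1 -> T3; no restrictions here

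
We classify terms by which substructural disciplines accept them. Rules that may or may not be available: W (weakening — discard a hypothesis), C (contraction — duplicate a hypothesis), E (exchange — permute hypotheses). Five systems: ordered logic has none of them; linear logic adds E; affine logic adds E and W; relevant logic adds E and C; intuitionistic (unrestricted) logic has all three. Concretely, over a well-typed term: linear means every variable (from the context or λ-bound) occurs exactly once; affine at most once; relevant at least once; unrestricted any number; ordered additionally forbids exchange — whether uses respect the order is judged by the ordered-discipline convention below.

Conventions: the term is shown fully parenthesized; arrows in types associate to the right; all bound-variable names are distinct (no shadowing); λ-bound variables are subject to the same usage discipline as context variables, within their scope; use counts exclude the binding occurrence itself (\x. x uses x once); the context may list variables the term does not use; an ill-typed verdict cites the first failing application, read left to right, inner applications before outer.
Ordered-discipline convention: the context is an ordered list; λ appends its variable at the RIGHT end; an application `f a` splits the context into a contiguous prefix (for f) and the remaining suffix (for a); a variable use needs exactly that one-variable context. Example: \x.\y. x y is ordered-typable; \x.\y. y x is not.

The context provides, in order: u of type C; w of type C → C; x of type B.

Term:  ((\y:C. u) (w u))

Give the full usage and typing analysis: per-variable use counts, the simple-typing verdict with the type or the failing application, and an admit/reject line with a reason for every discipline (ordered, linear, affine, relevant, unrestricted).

usage: u=2, w=1, x=0, y (λ-bound)=0
left-to-right use order: u, w, u
typing: the term checks, with type C
ordered: ✗ — repeated use of u ×2; unused: x, y — weakening required
linear: ✗ — repeated use of u ×2; unused: x, y — weakening required
affine: ✗ — repeated use of u ×2
relevant: ✗ — unused: x, y — weakening required
unrestricted: ✓ — well-typed at C; no restrictions here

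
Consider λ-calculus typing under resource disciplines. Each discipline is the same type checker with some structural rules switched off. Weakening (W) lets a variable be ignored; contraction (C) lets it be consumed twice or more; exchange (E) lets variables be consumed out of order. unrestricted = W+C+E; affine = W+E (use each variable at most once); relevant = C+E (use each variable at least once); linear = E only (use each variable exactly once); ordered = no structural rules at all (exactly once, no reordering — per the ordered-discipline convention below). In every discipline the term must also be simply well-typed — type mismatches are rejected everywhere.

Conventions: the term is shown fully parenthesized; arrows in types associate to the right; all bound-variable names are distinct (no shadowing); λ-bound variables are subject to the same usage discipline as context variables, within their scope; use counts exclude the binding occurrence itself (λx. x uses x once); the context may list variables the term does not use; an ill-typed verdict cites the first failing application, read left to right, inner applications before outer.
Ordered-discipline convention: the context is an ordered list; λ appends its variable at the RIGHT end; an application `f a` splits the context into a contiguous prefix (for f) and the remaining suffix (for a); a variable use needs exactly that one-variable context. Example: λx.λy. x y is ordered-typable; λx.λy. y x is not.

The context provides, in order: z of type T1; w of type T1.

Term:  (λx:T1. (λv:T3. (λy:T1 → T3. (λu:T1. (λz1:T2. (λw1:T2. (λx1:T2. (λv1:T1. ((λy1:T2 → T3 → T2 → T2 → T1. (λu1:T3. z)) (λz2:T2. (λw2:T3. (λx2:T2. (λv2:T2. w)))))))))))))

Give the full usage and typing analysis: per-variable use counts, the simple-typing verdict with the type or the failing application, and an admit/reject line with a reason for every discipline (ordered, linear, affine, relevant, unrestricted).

counts: z: 1×, w: 1×, x (bound): 0×, v (bound): 0×, y (bound): 0×, u (bound): 0×, z1 (bound): 0×, w1 (bound): 0×, x1 (bound): 0×, v1 (bound): 0×, y1 (bound): 0×, u1 (bound): 0×, z2 (bound): 0×, w2 (bound): 0×, x2 (bound): 0×, v2 (bound): 0×
order of uses: z, w
typing: well-typed at T1 → T3 → (T1 → T3) → T1 → T2 → T2 → T2 → T1 → T3 → T1
ordered ✗ (x, v, y, u, z1, w1, x1, v1, y1, u1, z2, w2, x2, v2 left unused)
linear ✗ (x, v, y, u, z1, w1, x1, v1, y1, u1, z2, w2, x2, v2 left unused)
affine ✓ (no duplicate uses among z, w, x, v, y, u, z1, w1, x1, v1, y1, u1, z2, w2, x2, v2)
relevant ✗ (x, v, y, u, z1, w1, x1, v1, y1, u1, z2, w2, x2, v2 left unused)
unrestricted ✓ (typability at T1 → T3 → (T1 → T3) → T1 → T2 → T2 → T2 → T1 → T3 → T1 is all that's needed)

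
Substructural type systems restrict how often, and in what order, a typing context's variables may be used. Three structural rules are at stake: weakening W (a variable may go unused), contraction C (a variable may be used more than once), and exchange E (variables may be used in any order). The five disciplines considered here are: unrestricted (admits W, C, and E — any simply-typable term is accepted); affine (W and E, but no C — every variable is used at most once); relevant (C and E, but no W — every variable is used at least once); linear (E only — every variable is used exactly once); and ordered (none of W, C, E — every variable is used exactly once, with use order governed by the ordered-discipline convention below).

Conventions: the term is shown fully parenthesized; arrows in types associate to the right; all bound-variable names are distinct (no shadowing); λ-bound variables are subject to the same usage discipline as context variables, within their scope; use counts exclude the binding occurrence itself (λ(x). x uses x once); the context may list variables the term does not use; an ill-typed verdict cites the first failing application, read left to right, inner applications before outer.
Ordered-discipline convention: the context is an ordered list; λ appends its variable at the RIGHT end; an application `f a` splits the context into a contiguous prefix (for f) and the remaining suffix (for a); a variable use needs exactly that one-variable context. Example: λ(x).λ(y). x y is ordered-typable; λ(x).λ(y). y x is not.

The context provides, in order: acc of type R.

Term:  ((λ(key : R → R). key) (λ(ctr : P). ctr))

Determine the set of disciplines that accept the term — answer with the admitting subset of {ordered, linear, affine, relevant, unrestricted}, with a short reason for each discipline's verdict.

admitting disciplines: none
variable uses: acc=0, key (bound)=1, ctr (bound)=1
uses in reading order: key, ctr
typing: ill-typed: a function awaiting R → R gets P → P
ordered: ✗ — fails simple typing
linear: ✗ — a type mismatch blocks all five
affine: ✗ — the type mismatch rejects it
relevant: ✗ — not simply typable
unrestricted: ✗ — fails simple typing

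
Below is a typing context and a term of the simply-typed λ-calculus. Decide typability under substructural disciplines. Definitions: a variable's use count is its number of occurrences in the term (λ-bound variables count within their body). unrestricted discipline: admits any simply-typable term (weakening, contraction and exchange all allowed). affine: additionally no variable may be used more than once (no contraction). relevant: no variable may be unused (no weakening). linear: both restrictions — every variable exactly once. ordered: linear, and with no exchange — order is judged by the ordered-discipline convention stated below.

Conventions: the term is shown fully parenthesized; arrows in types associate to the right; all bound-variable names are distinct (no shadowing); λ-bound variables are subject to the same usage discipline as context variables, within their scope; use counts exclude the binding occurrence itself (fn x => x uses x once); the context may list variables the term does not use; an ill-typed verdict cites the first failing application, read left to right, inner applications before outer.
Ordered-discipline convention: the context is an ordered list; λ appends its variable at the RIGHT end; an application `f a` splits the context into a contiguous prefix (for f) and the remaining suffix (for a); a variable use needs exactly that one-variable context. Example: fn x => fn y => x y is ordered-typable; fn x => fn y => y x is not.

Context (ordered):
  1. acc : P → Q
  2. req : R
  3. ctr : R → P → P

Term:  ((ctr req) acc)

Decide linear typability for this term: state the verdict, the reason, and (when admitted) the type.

no — a type mismatch blocks all five
usage: acc ×1; req ×1; ctr ×1
uses in reading order: ctr, req, acc
typing: ill-typed: argument of type P → Q where P is required
across the five disciplines: ordered ✗; linear ✗; affine ✗; relevant ✗; unrestricted ✗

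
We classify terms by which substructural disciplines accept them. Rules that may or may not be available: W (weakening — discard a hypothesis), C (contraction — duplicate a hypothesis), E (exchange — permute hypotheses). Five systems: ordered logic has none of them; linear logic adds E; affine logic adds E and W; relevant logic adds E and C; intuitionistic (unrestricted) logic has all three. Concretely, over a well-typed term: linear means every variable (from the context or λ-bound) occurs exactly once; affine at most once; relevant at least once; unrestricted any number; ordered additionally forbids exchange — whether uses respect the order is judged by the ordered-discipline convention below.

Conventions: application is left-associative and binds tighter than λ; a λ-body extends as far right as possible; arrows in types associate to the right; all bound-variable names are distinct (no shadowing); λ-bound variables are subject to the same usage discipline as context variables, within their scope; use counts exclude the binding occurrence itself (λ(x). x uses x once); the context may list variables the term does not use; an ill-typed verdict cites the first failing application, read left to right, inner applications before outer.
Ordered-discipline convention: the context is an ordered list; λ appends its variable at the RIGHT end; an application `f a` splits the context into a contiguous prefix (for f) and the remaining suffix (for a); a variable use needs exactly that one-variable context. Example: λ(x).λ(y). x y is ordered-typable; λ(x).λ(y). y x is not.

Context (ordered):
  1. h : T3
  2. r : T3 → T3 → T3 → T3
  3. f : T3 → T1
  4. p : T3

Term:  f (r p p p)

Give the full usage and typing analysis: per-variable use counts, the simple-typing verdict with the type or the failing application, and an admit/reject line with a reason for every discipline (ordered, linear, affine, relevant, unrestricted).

usage: h=0, r=1, f=1, p=3
left-to-right use order: f, r, p, p, p
typing: ✓ — T1
ordered: ✗ — repeated use of p ×3; needs weakening: h unused
linear: ✗ — repeated use of p ×3; needs weakening: h unused
affine: ✗ — repeated use of p ×3
relevant: ✗ — needs weakening: h unused
unrestricted: ✓ — type-checks (T1) and nothing is barred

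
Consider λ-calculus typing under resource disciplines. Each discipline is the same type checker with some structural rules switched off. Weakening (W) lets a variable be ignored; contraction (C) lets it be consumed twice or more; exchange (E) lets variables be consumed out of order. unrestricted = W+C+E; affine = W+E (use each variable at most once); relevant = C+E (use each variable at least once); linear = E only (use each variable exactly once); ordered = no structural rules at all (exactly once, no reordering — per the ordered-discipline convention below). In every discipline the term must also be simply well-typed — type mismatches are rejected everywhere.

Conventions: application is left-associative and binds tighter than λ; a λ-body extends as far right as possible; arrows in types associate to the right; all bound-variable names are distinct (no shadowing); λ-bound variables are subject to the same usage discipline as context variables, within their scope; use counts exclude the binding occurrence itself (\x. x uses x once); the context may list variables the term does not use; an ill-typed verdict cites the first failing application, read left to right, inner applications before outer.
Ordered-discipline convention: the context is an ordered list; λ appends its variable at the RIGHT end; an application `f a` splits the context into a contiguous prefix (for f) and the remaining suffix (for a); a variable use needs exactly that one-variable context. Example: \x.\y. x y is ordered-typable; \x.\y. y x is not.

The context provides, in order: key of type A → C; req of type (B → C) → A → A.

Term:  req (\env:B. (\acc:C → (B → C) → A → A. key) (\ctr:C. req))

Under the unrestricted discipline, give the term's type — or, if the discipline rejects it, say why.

not well-typed under unrestricted — fails simple typing
usage: key: 1×, req: 2×, env (bound): 0×, acc (bound): 0×, ctr (bound): 0×
use order (left to right): req, key, req
typing: ill-typed: argument of type B → A → C where B → C is required
across the five disciplines: ordered ✗ | linear ✗ | affine ✗ | relevant ✗ | unrestricted ✗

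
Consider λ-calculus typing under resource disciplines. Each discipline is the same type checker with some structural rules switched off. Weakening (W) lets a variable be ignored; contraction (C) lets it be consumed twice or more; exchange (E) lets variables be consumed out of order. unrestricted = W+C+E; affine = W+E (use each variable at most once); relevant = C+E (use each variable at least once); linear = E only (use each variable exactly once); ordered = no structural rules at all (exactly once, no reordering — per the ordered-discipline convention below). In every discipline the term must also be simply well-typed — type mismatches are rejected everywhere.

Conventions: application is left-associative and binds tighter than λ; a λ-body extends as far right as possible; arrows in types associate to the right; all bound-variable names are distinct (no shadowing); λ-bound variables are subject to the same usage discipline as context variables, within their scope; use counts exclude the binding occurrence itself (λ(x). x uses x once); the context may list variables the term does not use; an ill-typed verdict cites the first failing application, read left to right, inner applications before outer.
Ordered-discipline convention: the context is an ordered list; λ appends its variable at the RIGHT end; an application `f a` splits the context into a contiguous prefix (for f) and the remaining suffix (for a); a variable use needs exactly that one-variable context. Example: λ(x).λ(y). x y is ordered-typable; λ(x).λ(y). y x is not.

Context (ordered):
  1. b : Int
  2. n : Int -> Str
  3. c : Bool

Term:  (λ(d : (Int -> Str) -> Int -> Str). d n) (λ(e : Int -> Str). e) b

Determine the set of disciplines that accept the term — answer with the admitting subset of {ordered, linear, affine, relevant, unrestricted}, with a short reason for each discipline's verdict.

admitting disciplines: affine, unrestricted
use counts: b=1, n=1, c=0, d (λ-bound)=1, e (λ-bound)=1
left-to-right use order: d, n, e, b
typing: well-typed at Str
ordered: ✗ — unused: c — weakening required
linear: ✗ — unused: c — weakening required
affine: ✓ — b, n, c, d, e: no repeats, contraction unneeded
relevant: ✗ — unused: c — weakening required
unrestricted: ✓ — type-checks (Str) and nothing is barred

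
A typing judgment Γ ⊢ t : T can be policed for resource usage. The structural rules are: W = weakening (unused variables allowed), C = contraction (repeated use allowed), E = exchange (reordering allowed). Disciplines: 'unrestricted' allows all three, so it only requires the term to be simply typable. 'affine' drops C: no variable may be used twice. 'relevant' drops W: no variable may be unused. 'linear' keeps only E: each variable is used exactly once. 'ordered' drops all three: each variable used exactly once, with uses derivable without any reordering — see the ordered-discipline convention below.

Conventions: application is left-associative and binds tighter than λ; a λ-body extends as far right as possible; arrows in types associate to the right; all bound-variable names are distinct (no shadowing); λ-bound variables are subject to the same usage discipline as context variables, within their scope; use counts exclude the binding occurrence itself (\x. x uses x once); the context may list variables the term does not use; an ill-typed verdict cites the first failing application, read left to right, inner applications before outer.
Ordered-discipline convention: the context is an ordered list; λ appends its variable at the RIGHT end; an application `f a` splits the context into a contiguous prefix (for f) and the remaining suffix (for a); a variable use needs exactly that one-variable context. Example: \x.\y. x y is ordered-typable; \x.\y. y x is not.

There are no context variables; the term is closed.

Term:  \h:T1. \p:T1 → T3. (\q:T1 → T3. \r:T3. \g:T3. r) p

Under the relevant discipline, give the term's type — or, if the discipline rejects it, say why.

not well-typed under relevant — needs weakening: h, q, g unused
use counts: h (λ-bound): 0×, p (λ-bound): 1×, q (λ-bound): 0×, r (λ-bound): 1×, g (λ-bound): 0×
left-to-right use order: r, p
typing: well-typed — term : T1 → (T1 → T3) → T3 → T3 → T3
all disciplines: ordered ✗, linear ✗, affine ✓, relevant ✗, unrestricted ✓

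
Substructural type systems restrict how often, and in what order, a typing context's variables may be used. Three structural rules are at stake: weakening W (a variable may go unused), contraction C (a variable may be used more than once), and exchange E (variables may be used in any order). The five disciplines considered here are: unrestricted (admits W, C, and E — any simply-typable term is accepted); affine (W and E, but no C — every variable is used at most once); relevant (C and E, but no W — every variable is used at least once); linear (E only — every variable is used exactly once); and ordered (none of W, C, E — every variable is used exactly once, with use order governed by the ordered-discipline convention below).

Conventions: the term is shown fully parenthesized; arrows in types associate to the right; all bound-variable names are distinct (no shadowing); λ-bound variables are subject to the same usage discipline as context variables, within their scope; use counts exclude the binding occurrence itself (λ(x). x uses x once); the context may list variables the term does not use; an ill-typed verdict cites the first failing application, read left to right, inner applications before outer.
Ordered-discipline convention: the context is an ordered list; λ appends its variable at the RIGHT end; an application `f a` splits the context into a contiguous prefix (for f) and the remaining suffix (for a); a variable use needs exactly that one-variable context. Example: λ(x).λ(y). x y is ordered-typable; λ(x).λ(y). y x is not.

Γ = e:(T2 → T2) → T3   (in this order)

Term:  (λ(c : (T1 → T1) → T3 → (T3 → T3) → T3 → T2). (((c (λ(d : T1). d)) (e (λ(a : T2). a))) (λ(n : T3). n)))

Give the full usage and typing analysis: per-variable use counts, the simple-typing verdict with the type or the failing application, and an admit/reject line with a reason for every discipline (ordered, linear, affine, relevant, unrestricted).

counts: e: 1×, c (λ-bound): 1×, d (λ-bound): 1×, a (λ-bound): 1×, n (λ-bound): 1×
use order (left to right): c, d, e, a, n
typing: well-typed at ((T1 → T1) → T3 → (T3 → T3) → T3 → T2) → T3 → T2
ordered: ✗ — no ordered split (uses run c, d, e, a, n)
linear: ✓ — e, c, d, a, n: one use apiece
affine: ✓ — no duplicate uses among e, c, d, a, n
relevant: ✓ — e, c, d, a, n: all used, weakening unneeded
unrestricted: ✓ — type-checks (((T1 → T1) → T3 → (T3 → T3) → T3 → T2) → T3 → T2) and nothing is barred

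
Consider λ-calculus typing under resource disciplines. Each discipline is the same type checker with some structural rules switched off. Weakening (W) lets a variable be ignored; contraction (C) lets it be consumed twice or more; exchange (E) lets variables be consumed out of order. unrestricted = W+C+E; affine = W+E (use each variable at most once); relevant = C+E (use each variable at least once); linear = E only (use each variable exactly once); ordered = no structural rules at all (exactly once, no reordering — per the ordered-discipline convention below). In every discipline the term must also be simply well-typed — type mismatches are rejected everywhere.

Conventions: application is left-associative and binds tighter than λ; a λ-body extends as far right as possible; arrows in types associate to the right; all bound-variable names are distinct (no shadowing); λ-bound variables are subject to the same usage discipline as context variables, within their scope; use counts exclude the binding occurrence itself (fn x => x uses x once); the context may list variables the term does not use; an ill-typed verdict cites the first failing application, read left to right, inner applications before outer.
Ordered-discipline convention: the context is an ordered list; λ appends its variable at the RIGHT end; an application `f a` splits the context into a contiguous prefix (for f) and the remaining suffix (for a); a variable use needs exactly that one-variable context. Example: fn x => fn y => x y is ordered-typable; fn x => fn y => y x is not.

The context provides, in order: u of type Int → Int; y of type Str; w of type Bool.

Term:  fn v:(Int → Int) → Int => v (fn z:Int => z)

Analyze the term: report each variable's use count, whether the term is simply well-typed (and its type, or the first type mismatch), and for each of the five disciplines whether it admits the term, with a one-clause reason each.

counts: u: 0×, y: 0×, w: 0×, v [bound]: 1×, z [bound]: 1×
order of uses: v, z
typing: well-typed at ((Int → Int) → Int) → Int
ordered: ✗ — u, y, w never used (weakening)
linear: ✗ — u, y, w never used (weakening)
affine: ✓ — none of u, y, w, v, z used more than once
relevant: ✗ — u, y, w never used (weakening)
unrestricted: ✓ — well-typed at ((Int → Int) → Int) → Int; no restrictions here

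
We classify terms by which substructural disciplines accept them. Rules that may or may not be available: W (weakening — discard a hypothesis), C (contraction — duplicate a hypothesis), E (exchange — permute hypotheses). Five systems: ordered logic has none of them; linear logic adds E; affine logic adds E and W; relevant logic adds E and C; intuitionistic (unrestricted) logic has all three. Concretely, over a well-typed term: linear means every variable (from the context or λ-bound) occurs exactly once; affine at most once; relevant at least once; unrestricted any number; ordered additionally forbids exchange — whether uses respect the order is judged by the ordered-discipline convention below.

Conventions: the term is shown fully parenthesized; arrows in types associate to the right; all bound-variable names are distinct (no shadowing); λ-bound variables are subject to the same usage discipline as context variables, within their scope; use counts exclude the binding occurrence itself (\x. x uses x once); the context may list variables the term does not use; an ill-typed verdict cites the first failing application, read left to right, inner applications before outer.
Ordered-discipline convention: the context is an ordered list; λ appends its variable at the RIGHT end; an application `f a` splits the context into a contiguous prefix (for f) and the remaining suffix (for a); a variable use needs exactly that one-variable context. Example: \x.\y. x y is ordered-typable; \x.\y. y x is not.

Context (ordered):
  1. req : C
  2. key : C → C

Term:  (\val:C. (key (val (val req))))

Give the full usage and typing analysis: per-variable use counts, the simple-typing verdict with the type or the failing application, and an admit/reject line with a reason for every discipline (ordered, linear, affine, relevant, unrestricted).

counts: req=1, key=1, val [bound]=2
order of uses: key, val, val, req
typing: ill-typed: non-arrow in function slot: C
ordered: ✗ — the type mismatch rejects it
linear: ✗ — not simply typable
affine: ✗ — fails simple typing
relevant: ✗ — a type mismatch blocks all five
unrestricted: ✗ — the type mismatch rejects it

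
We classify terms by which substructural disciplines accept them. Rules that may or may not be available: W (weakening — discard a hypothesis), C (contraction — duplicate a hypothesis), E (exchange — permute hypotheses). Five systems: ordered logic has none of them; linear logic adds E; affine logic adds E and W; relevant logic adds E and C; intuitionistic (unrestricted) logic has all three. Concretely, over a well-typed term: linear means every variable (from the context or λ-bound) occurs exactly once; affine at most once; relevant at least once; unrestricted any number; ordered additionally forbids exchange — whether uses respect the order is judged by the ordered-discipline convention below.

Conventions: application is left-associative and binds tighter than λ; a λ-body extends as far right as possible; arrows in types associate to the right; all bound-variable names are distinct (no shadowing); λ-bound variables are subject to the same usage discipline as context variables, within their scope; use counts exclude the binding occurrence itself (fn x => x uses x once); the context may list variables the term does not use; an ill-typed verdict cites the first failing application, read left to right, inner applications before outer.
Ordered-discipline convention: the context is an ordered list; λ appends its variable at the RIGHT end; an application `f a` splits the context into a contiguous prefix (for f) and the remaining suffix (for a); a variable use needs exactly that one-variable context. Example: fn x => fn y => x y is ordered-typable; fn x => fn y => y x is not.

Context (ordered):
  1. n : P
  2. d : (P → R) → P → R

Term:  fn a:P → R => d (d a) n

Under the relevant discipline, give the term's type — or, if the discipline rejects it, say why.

term : (P → R) → R
counts: n: 1×; d: 2×; a (bound): 1×
order of uses: d, d, a, n
typing: well-typed at (P → R) → R
summary: ordered ✗ | linear ✗ | affine ✗ | relevant ✓ | unrestricted ✓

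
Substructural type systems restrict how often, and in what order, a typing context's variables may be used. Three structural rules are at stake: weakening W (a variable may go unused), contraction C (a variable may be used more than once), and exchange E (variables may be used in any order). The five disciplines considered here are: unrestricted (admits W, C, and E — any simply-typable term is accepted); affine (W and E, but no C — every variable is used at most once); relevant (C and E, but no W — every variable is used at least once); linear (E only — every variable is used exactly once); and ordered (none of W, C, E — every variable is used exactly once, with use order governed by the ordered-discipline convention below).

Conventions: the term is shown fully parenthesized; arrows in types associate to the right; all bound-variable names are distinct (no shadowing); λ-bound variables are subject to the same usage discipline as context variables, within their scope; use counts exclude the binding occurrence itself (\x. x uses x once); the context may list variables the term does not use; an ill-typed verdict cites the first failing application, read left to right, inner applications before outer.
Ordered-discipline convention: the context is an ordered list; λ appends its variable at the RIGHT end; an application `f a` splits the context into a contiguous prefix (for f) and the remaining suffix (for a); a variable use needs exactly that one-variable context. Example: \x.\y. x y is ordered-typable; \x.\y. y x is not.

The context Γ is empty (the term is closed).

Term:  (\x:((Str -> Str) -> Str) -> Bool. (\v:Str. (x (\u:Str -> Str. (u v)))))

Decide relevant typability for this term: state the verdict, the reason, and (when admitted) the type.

yes — none of x, v, u goes unused; term : (((Str -> Str) -> Str) -> Bool) -> Str -> Bool
variable uses: x (bound) ×1, v (bound) ×1, u (bound) ×1
order of uses: x, u, v
typing: well-typed — term : (((Str -> Str) -> Str) -> Bool) -> Str -> Bool
all disciplines: ordered ✗ | linear ✓ | affine ✓ | relevant ✓ | unrestricted ✓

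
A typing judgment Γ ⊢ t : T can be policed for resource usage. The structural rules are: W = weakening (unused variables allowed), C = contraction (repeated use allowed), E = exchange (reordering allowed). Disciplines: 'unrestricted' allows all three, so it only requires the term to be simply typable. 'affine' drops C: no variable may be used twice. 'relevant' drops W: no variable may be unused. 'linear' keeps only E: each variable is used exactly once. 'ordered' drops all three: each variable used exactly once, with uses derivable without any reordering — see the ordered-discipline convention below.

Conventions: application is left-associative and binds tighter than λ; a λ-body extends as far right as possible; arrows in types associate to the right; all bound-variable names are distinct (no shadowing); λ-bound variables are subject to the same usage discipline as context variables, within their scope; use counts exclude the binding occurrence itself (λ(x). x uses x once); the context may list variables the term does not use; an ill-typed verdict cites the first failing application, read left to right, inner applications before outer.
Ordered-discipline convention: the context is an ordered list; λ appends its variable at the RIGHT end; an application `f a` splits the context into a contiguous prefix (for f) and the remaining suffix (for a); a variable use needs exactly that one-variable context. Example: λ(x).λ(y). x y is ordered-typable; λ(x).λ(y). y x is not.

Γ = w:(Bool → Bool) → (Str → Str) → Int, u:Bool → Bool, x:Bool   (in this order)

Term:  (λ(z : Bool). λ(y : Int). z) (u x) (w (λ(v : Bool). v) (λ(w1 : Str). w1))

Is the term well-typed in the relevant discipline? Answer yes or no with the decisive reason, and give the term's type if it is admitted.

no — unused: y — weakening required
counts: w ×1, u ×1, x ×1, z (λ-bound) ×1, y (λ-bound) ×0, v (λ-bound) ×1, w1 (λ-bound) ×1
left-to-right use order: z, u, x, w, v, w1
typing: ✓ — Bool
per-discipline verdicts: ordered ✗ | linear ✗ | affine ✓ | relevant ✗ | unrestricted ✓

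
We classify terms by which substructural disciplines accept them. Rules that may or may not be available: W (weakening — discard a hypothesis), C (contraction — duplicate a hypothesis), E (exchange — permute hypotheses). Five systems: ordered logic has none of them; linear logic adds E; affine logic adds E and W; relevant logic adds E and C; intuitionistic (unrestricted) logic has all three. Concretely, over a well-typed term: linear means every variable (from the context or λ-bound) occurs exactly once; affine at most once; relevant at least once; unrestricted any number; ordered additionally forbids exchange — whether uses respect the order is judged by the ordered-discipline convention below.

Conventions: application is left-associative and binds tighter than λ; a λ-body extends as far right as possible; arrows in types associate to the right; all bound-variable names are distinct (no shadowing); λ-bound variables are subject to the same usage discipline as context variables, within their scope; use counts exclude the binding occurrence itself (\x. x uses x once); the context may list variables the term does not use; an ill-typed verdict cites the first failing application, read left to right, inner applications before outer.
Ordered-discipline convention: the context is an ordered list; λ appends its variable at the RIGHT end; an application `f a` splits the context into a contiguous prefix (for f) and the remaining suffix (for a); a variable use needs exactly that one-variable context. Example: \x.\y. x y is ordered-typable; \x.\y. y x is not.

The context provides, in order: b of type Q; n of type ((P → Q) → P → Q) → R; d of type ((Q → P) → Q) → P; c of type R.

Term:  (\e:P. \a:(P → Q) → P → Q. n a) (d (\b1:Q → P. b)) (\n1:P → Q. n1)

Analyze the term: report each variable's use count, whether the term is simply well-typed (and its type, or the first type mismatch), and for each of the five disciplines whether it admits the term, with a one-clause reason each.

counts: b=1, n=1, d=1, c=0, e (λ-bound)=0, a (λ-bound)=1, b1 (λ-bound)=0, n1 (λ-bound)=1
uses in reading order: n, a, d, b, n1
typing: well-typed at R
ordered: ✗, unused: c, e, b1 — weakening required
linear: ✗, unused: c, e, b1 — weakening required
affine: ✓, none of b, n, d, c, e, a, b1, n1 used more than once
relevant: ✗, unused: c, e, b1 — weakening required
unrestricted: ✓, well-typed at R; no restrictions here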